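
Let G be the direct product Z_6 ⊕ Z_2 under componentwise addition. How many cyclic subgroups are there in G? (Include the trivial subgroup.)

8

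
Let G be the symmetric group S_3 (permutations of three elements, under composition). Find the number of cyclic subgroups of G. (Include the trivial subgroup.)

5

A cyclic subgroup of order d is generated by each of its φ(d) elements of order d, so the cyclic subgroups of order d number (#elements of order d)/φ(d).
Cyclic subgroups by order — order 1: 1; order 2: 3; order 3: 1.
Total: 5.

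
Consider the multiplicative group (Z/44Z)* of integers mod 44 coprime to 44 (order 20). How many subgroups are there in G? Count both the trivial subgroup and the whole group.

|G| = 20, so by Lagrange every subgroup order divides 20. Divisors: 1, 2, 4, 5, 10, 20.
Subgroups by order — order 1: 1; order 2: 3; order 4: 1; order 5: 1; order 10: 3; order 20: 1.
Total: 1 + 3 + 1 + 1 + 3 + 1 = 10.

10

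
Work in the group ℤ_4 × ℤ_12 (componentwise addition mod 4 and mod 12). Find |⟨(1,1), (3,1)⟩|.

|⟨(1,1)⟩| = 12 and |⟨(3,1)⟩| = 12, so |H| is a multiple of lcm(12, 12) = 12 and divides |G| = 48.
Closing under the operation: H = {(0,0), (0,2), (0,4), (0,6), (0,8), (0,10), (1,1), (1,3), (1,5), (1,7), (1,9), (1,11), (2,0), (2,2), (2,4), (2,6), (2,8), (2,10), (3,1), (3,3), (3,5), (3,7), (3,9), (3,11)}, so |H| = 24.

24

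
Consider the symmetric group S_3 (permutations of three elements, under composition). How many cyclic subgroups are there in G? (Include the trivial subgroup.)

5

A cyclic subgroup of order d is generated by each of its φ(d) elements of order d, so the cyclic subgroups of order d number (#elements of order d)/φ(d).
Cyclic subgroups by order — order 1: 1; order 2: 3; order 3: 1.
Total: 5.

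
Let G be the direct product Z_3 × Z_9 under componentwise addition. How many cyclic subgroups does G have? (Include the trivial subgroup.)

8

Each element a generates a cyclic subgroup ⟨a⟩; distinct elements may generate the same one (a cyclic group of order d has φ(d) generators).
Cyclic subgroups by order — order 1: 1; order 3: 4; order 9: 3.
Total: 8.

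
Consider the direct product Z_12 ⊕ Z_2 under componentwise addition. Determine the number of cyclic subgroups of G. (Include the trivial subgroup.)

12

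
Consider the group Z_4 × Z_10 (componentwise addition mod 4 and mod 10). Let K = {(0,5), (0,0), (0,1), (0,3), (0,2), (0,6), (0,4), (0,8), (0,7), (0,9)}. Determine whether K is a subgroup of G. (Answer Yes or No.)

|K| = 10 divides |G| = 40, consistent with Lagrange.
K contains the identity, every element's inverse is in K, and K is closed under +: it is a subgroup.
In fact K = ⟨(0,1)⟩.

Yes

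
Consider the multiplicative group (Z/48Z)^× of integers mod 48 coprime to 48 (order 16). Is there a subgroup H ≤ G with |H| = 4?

4 | 16. A subgroup of order 4 is {1, 11, 25, 35}.

Yes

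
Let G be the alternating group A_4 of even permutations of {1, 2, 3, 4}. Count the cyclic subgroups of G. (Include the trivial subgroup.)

8

Each element a generates a cyclic subgroup ⟨a⟩; distinct elements may generate the same one (a cyclic group of order d has φ(d) generators).
Cyclic subgroups by order — order 1: 1; order 2: 3; order 3: 4.
Total: 8.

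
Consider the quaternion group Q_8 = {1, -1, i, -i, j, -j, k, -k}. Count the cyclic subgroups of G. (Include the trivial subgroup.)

5

A cyclic subgroup of order d is generated by each of its φ(d) elements of order d, so the cyclic subgroups of order d number (#elements of order d)/φ(d).
Cyclic subgroups by order — order 1: 1; order 2: 1; order 4: 3.
Total: 5.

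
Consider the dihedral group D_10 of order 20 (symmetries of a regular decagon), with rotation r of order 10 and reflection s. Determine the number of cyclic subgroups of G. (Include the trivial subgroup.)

14

Group the elements of G by the cyclic subgroup they generate; each cyclic subgroup of order d accounts for φ(d) elements.
Cyclic subgroups by order — order 1: 1; order 2: 11; order 5: 1; order 10: 1.
Total: 14.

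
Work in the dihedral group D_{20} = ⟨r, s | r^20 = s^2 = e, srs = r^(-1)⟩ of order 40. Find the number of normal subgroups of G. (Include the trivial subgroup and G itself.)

9

G has 48 subgroups. Checking conjugation-invariance by order — order 1: 1/1 normal; order 2: 1/21 normal; order 4: 1/11 normal; order 5: 1/1 normal; order 8: 0/5 normal; order 10: 1/5 normal; order 20: 3/3 normal; order 40: 1/1 normal.
Total normal subgroups: 9.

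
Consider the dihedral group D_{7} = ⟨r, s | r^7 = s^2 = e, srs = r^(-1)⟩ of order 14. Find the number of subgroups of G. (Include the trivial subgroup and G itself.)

|G| = 14, so by Lagrange every subgroup order divides 14. Divisors: 1, 2, 7, 14.
Subgroups by order — order 1: 1; order 2: 7; order 7: 1; order 14: 1.
Total: 1 + 7 + 1 + 1 = 10.

10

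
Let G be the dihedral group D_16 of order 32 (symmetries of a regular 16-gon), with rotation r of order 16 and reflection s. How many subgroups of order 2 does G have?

17

|G| = 32 and 2 | 32, so subgroups of order 2 are possible by Lagrange.
The subgroups of order 2 are: {e, r^10s}; {e, r^11s}; {e, r^12s}; {e, r^13s}; … (17 in all).
So G has 17 subgroups of order 2.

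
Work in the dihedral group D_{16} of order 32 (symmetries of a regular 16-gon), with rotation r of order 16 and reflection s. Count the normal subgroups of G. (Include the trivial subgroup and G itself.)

G has 36 subgroups. Checking conjugation-invariance by order — order 1: 1/1 normal; order 2: 1/17 normal; order 4: 1/9 normal; order 8: 1/5 normal; order 16: 3/3 normal; order 32: 1/1 normal.
Total normal subgroups: 8.

8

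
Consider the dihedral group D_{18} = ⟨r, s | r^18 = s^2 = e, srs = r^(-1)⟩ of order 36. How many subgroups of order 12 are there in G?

|G| = 36 and 12 | 36, so subgroups of order 12 are possible by Lagrange.
The subgroups of order 12 are: {e, r^3, r^6, r^9, r^12, r^15, rs, r^4s, r^7s, r^10s, r^13s, r^16s}; {e, r^3, r^6, r^9, r^12, r^15, r^2s, r^5s, r^8s, r^11s, r^14s, r^17s}; {e, r^3, r^6, r^9, r^12, r^15, s, r^3s, r^6s, r^9s, r^12s, r^15s}.
So G has 3 subgroups of order 12.

3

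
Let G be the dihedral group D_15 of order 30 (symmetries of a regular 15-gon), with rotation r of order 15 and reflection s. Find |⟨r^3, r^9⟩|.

|⟨r^3⟩| = 5 and |⟨r^9⟩| = 5, so |H| is a multiple of lcm(5, 5) = 5 and divides |G| = 30.
Closing under the operation: H = {e, r^3, r^6, r^9, r^12}, so |H| = 5.

5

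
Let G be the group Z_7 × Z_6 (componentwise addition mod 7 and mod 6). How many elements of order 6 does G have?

2

An element (a,b) has order lcm(ord(a), ord(b)); count pairs with lcm equal to 6.
Enumerating gives 2 such elements.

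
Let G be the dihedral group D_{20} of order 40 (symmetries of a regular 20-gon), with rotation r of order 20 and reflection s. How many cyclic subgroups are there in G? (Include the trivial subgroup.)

26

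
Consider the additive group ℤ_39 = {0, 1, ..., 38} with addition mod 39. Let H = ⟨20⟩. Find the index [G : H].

1

|⟨20⟩| = 39 and |G| = 39.
By Lagrange, [G : H] = |G|/|H| = 39/39 = 1.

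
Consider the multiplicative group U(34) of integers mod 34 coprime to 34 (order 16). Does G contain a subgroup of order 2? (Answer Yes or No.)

2 | 16. A subgroup of order 2 is {1, 33}.

Yes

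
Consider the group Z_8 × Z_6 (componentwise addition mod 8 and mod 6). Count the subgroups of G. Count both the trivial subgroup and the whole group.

|G| = 48, so by Lagrange every subgroup order divides 48. Divisors: 1, 2, 3, 4, 6, 8, 12, 16, 24, 48.
Subgroups by order — order 1: 1; order 2: 3; order 3: 1; order 4: 3; order 6: 3; order 8: 3; order 12: 3; order 16: 1; order 24: 3; order 48: 1.
Total: 1 + 3 + 1 + 3 + 3 + 3 + 3 + 1 + 3 + 1 = 22.

22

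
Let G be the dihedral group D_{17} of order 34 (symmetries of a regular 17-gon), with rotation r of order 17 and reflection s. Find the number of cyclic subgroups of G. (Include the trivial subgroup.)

Each element a generates a cyclic subgroup ⟨a⟩; distinct elements may generate the same one (a cyclic group of order d has φ(d) generators).
Cyclic subgroups by order — order 1: 1; order 2: 17; order 17: 1.
Total: 19.

19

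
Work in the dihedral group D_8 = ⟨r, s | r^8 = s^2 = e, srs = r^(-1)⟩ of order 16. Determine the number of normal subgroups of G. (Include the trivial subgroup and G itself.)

G has 19 subgroups. Checking conjugation-invariance by order — order 1: 1/1 normal; order 2: 1/9 normal; order 4: 1/5 normal; order 8: 3/3 normal; order 16: 1/1 normal.
Total normal subgroups: 7.

7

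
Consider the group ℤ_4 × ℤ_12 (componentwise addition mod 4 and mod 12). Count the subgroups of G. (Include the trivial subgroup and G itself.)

|G| = 48, so by Lagrange every subgroup order divides 48. Divisors: 1, 2, 3, 4, 6, 8, 12, 16, 24, 48.
Subgroups by order — order 1: 1; order 2: 3; order 3: 1; order 4: 7; order 6: 3; order 8: 3; order 12: 7; order 16: 1; order 24: 3; order 48: 1.
Total: 1 + 3 + 1 + 7 + 3 + 3 + 7 + 1 + 3 + 1 = 30.

30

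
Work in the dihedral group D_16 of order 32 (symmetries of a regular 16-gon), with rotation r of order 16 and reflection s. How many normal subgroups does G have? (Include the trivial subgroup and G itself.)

G has 36 subgroups. Checking conjugation-invariance by order — order 1: 1/1 normal; order 2: 1/17 normal; order 4: 1/9 normal; order 8: 1/5 normal; order 16: 3/3 normal; order 32: 1/1 normal.
Total normal subgroups: 8.

8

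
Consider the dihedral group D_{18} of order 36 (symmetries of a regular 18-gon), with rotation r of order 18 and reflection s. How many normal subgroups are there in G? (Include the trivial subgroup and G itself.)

G has 45 subgroups. Checking conjugation-invariance by order — order 1: 1/1 normal; order 2: 1/19 normal; order 3: 1/1 normal; order 4: 0/9 normal; order 6: 1/7 normal; order 9: 1/1 normal; order 12: 0/3 normal; order 18: 3/3 normal; order 36: 1/1 normal.
Total normal subgroups: 9.

9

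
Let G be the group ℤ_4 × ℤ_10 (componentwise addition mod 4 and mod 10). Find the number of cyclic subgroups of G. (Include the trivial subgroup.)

12

Each element a generates a cyclic subgroup ⟨a⟩; distinct elements may generate the same one (a cyclic group of order d has φ(d) generators).
Cyclic subgroups by order — order 1: 1; order 2: 3; order 4: 2; order 5: 1; order 10: 3; order 20: 2.
Total: 12.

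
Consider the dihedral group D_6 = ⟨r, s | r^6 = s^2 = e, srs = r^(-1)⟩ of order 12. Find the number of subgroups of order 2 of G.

|G| = 12 and 2 | 12, so subgroups of order 2 are possible by Lagrange.
The subgroups of order 2 are: {e, r^2s}; {e, r^3}; {e, r^3s}; {e, r^4s}; … (7 in all).
So G has 7 subgroups of order 2.

7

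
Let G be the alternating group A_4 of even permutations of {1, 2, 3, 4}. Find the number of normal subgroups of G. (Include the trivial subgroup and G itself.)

G has 10 subgroups. Checking conjugation-invariance by order — order 1: 1/1 normal; order 2: 0/3 normal; order 3: 0/4 normal; order 4: 1/1 normal; order 12: 1/1 normal.
Total normal subgroups: 3.

3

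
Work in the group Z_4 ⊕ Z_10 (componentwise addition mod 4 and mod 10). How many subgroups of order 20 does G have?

3

|G| = 40 and 20 | 40, so subgroups of order 20 are possible by Lagrange.
The subgroups of order 20 are: {(0,0), (0,1), (0,2), (0,3), (0,4), (0,5), (0,6), (0,7), (0,8), (0,9), (2,0), (2,1), (2,2), (2,3), (2,4), (2,5), (2,6), (2,7), (2,8), (2,9)}; {(0,0), (0,2), (0,4), (0,6), (0,8), (1,0), (1,2), (1,4), (1,6), (1,8), (2,0), (2,2), (2,4), (2,6), (2,8), (3,0), (3,2), (3,4), (3,6), (3,8)}; {(0,0), (0,2), (0,4), (0,6), (0,8), (1,1), (1,3), (1,5), (1,7), (1,9), (2,0), (2,2), (2,4), (2,6), (2,8), (3,1), (3,3), (3,5), (3,7), (3,9)}.
So G has 3 subgroups of order 20.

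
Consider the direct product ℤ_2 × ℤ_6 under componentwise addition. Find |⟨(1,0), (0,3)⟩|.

4

|⟨(1,0)⟩| = 2 and |⟨(0,3)⟩| = 2, so |H| is a multiple of lcm(2, 2) = 2 and divides |G| = 12.
Closing under the operation: H = {(0,0), (0,3), (1,0), (1,3)}, so |H| = 4.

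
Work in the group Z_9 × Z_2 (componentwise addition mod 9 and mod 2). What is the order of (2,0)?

9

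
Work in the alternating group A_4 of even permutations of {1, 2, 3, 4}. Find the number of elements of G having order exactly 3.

The elements of order 3 are: (2 3 4), (2 4 3), (1 2 3), (1 2 4), (1 3 2), (1 3 4), (1 4 2), (1 4 3).
That's 8.

8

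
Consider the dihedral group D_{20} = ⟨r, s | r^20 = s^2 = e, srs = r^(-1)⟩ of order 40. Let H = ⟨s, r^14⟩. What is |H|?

|⟨s⟩| = 2 and |⟨r^14⟩| = 10, so |H| is a multiple of lcm(2, 10) = 10 and divides |G| = 40.
Closing under the operation: H = {e, r^2, r^4, r^6, r^8, r^10, r^12, r^14, r^16, r^18, s, r^2s, r^4s, r^6s, r^8s, r^10s, r^12s, r^14s, r^16s, r^18s}, so |H| = 20.

20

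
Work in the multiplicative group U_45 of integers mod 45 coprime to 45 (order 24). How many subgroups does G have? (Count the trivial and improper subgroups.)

16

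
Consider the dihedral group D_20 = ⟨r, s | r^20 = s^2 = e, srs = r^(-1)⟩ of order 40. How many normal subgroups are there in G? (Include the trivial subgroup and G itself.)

9

G has 48 subgroups. Checking conjugation-invariance by order — order 1: 1/1 normal; order 2: 1/21 normal; order 4: 1/11 normal; order 5: 1/1 normal; order 8: 0/5 normal; order 10: 1/5 normal; order 20: 3/3 normal; order 40: 1/1 normal.
Total normal subgroups: 9.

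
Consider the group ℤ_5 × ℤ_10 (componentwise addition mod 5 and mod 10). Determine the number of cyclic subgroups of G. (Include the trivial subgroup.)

14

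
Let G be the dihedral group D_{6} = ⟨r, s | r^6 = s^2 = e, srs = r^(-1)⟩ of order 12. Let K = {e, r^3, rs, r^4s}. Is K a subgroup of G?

Yes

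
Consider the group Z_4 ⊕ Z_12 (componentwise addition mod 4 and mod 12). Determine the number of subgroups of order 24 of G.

|G| = 48 and 24 | 48, so subgroups of order 24 are possible by Lagrange.
The subgroups of order 24 are: {(0,0), (0,1), (0,2), (0,3), (0,4), (0,5), (0,6), (0,7), (0,8), (0,9), (0,10), (0,11), (2,0), (2,1), (2,2), (2,3), (2,4), (2,5), (2,6), (2,7), (2,8), (2,9), (2,10), (2,11)}; {(0,0), (0,2), (0,4), (0,6), (0,8), (0,10), (1,0), (1,2), (1,4), (1,6), (1,8), (1,10), (2,0), (2,2), (2,4), (2,6), (2,8), (2,10), (3,0), (3,2), (3,4), (3,6), (3,8), (3,10)}; {(0,0), (0,2), (0,4), (0,6), (0,8), (0,10), (1,1), (1,3), (1,5), (1,7), (1,9), (1,11), (2,0), (2,2), (2,4), (2,6), (2,8), (2,10), (3,1), (3,3), (3,5), (3,7), (3,9), (3,11)}.
So G has 3 subgroups of order 24.

3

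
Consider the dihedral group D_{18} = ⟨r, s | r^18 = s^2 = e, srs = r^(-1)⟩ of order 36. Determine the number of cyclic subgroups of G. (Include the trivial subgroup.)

Group the elements of G by the cyclic subgroup they generate; each cyclic subgroup of order d accounts for φ(d) elements.
Cyclic subgroups by order — order 1: 1; order 2: 19; order 3: 1; order 6: 1; order 9: 1; order 18: 1.
Total: 24.

24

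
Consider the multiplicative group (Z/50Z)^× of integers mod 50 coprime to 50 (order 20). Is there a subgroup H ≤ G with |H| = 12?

No

12 does not divide |G| = 20, so by Lagrange no subgroup of order 12 exists.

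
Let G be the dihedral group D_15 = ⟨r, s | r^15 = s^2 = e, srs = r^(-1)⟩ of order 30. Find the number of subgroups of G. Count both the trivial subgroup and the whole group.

28

|G| = 30, so by Lagrange every subgroup order divides 30. Divisors: 1, 2, 3, 5, 6, 10, 15, 30.
Subgroups by order — order 1: 1; order 2: 15; order 3: 1; order 5: 1; order 6: 5; order 10: 3; order 15: 1; order 30: 1.
Total: 1 + 15 + 1 + 1 + 5 + 3 + 1 + 1 = 28.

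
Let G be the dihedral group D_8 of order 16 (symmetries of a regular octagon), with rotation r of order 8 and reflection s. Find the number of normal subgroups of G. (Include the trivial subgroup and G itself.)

7

G has 19 subgroups. Checking conjugation-invariance by order — order 1: 1/1 normal; order 2: 1/9 normal; order 4: 1/5 normal; order 8: 3/3 normal; order 16: 1/1 normal.
Total normal subgroups: 7.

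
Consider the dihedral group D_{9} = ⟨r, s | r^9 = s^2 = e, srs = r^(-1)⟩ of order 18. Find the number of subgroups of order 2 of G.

9

|G| = 18 and 2 | 18, so subgroups of order 2 are possible by Lagrange.
The subgroups of order 2 are: {e, r^2s}; {e, r^3s}; {e, r^4s}; {e, r^5s}; … (9 in all).
So G has 9 subgroups of order 2.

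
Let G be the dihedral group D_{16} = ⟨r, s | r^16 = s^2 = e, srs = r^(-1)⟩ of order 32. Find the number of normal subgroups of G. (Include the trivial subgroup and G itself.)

G has 36 subgroups. Checking conjugation-invariance by order — order 1: 1/1 normal; order 2: 1/17 normal; order 4: 1/9 normal; order 8: 1/5 normal; order 16: 3/3 normal; order 32: 1/1 normal.
Total normal subgroups: 8.

8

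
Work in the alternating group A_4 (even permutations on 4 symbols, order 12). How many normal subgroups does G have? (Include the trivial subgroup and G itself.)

G has 10 subgroups. Checking conjugation-invariance by order — order 1: 1/1 normal; order 2: 0/3 normal; order 3: 0/4 normal; order 4: 1/1 normal; order 12: 1/1 normal.
Total normal subgroups: 3.

3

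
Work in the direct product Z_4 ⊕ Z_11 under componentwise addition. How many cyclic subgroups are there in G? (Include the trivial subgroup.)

Each element a generates a cyclic subgroup ⟨a⟩; distinct elements may generate the same one (a cyclic group of order d has φ(d) generators).
Cyclic subgroups by order — order 1: 1; order 2: 1; order 4: 1; order 11: 1; order 22: 1; order 44: 1.
Total: 6.

6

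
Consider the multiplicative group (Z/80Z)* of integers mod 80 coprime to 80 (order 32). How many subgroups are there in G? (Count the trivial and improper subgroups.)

|G| = 32, so by Lagrange every subgroup order divides 32. Divisors: 1, 2, 4, 8, 16, 32.
Subgroups by order — order 1: 1; order 2: 7; order 4: 19; order 8: 19; order 16: 7; order 32: 1.
Total: 1 + 7 + 19 + 19 + 7 + 1 = 54.

54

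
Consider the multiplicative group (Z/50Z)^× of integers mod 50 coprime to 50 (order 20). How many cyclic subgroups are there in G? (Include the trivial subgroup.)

Group the elements of G by the cyclic subgroup they generate; each cyclic subgroup of order d accounts for φ(d) elements.
Cyclic subgroups by order — order 1: 1; order 2: 1; order 4: 1; order 5: 1; order 10: 1; order 20: 1.
Total: 6.

6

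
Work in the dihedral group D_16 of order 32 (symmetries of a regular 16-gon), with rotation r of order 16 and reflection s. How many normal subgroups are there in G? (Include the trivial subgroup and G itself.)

G has 36 subgroups. Checking conjugation-invariance by order — order 1: 1/1 normal; order 2: 1/17 normal; order 4: 1/9 normal; order 8: 1/5 normal; order 16: 3/3 normal; order 32: 1/1 normal.
Total normal subgroups: 8.

8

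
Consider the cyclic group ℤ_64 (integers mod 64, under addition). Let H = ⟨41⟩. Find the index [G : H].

|⟨41⟩| = 64 and |G| = 64.
By Lagrange, [G : H] = |G|/|H| = 64/64 = 1.

1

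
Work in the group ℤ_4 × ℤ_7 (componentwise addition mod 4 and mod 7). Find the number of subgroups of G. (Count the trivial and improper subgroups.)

6

|G| = 28, so by Lagrange every subgroup order divides 28. Divisors: 1, 2, 4, 7, 14, 28.
Subgroups by order — order 1: 1; order 2: 1; order 4: 1; order 7: 1; order 14: 1; order 28: 1.
Total: 1 + 1 + 1 + 1 + 1 + 1 = 6.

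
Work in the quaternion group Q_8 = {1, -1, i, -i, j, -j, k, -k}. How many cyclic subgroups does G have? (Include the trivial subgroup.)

Group the elements of G by the cyclic subgroup they generate; each cyclic subgroup of order d accounts for φ(d) elements.
Cyclic subgroups by order — order 1: 1; order 2: 1; order 4: 3.
Total: 5.

5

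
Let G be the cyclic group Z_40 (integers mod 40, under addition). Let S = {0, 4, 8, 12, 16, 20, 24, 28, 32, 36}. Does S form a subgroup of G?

Yes

|S| = 10 divides |G| = 40, consistent with Lagrange.
S contains the identity, every element's inverse is in S, and S is closed under +: it is a subgroup.
In fact S = ⟨4⟩.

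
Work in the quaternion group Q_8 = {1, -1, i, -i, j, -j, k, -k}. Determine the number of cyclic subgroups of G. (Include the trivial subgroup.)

5

A cyclic subgroup of order d is generated by each of its φ(d) elements of order d, so the cyclic subgroups of order d number (#elements of order d)/φ(d).
Cyclic subgroups by order — order 1: 1; order 2: 1; order 4: 3.
Total: 5.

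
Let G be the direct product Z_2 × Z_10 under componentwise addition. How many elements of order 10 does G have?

An element (a,b) has order lcm(ord(a), ord(b)); count pairs with lcm equal to 10.
Enumerating gives 12 such elements.

12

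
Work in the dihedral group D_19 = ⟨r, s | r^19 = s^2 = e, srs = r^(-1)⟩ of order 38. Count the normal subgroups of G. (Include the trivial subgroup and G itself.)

G has 22 subgroups. Checking conjugation-invariance by order — order 1: 1/1 normal; order 2: 0/19 normal; order 19: 1/1 normal; order 38: 1/1 normal.
Total normal subgroups: 3.

3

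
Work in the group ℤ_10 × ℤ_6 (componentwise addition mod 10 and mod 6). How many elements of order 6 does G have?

6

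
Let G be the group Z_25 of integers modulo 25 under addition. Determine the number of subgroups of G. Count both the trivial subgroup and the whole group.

3

Subgroups of the cyclic group Z_25 correspond bijectively to divisors of 25.
Divisors of 25: 1, 5, 25.
So Z_25 has 3 subgroups.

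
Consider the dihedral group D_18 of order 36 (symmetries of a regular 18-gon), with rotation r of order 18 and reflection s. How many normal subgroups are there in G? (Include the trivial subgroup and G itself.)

9

G has 45 subgroups. Checking conjugation-invariance by order — order 1: 1/1 normal; order 2: 1/19 normal; order 3: 1/1 normal; order 4: 0/9 normal; order 6: 1/7 normal; order 9: 1/1 normal; order 12: 0/3 normal; order 18: 3/3 normal; order 36: 1/1 normal.
Total normal subgroups: 9.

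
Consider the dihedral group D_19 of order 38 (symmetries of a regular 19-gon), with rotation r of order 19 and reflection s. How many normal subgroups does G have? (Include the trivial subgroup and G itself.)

G has 22 subgroups. Checking conjugation-invariance by order — order 1: 1/1 normal; order 2: 0/19 normal; order 19: 1/1 normal; order 38: 1/1 normal.
Total normal subgroups: 3.

3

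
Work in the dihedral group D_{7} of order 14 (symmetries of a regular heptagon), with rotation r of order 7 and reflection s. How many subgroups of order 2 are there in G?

|G| = 14 and 2 | 14, so subgroups of order 2 are possible by Lagrange.
The subgroups of order 2 are: {e, r^2s}; {e, r^3s}; {e, r^4s}; {e, r^5s}; … (7 in all).
So G has 7 subgroups of order 2.

7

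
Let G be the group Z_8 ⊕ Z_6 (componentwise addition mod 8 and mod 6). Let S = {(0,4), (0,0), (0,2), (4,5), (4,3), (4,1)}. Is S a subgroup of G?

Yes

|S| = 6 divides |G| = 48, consistent with Lagrange.
S contains the identity, every element's inverse is in S, and S is closed under +: it is a subgroup.
In fact S = ⟨(4,5)⟩.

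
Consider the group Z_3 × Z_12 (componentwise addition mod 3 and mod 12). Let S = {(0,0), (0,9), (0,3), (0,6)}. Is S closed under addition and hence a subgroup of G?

|S| = 4 divides |G| = 36, consistent with Lagrange.
S contains the identity, every element's inverse is in S, and S is closed under +: it is a subgroup.
In fact S = ⟨(0,3)⟩.

Yes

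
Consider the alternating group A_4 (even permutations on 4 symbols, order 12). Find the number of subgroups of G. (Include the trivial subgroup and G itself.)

10

|G| = 12, so by Lagrange every subgroup order divides 12. Divisors: 1, 2, 3, 4, 6, 12.
Subgroups by order — order 1: 1; order 2: 3; order 3: 4; order 4: 1; order 6: 0; order 12: 1.
Total: 1 + 3 + 4 + 1 + 0 + 1 = 10.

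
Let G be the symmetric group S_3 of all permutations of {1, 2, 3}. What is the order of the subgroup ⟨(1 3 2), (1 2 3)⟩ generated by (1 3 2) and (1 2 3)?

|⟨(1 3 2)⟩| = 3 and |⟨(1 2 3)⟩| = 3, so |H| is a multiple of lcm(3, 3) = 3 and divides |G| = 6.
Closing under the operation: H = {e, (1 2 3), (1 3 2)}, so |H| = 3.

3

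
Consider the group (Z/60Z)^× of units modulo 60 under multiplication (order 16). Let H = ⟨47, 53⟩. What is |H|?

8

|⟨47⟩| = 4 and |⟨53⟩| = 4, so |H| is a multiple of lcm(4, 4) = 4 and divides |G| = 16.
Closing under the operation: H = {1, 17, 19, 23, 31, 47, 49, 53}, so |H| = 8.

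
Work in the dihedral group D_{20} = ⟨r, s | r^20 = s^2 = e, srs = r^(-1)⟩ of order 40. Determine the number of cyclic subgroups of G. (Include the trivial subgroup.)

A cyclic subgroup of order d is generated by each of its φ(d) elements of order d, so the cyclic subgroups of order d number (#elements of order d)/φ(d).
Cyclic subgroups by order — order 1: 1; order 2: 21; order 4: 1; order 5: 1; order 10: 1; order 20: 1.
Total: 26.

26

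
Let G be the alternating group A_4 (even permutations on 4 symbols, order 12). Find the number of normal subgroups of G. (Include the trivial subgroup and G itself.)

G has 10 subgroups. Checking conjugation-invariance by order — order 1: 1/1 normal; order 2: 0/3 normal; order 3: 0/4 normal; order 4: 1/1 normal; order 12: 1/1 normal.
Total normal subgroups: 3.

3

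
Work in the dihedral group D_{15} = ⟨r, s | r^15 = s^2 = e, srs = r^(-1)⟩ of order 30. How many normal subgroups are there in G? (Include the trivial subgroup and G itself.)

5

G has 28 subgroups. Checking conjugation-invariance by order — order 1: 1/1 normal; order 2: 0/15 normal; order 3: 1/1 normal; order 5: 1/1 normal; order 6: 0/5 normal; order 10: 0/3 normal; order 15: 1/1 normal; order 30: 1/1 normal.
Total normal subgroups: 5.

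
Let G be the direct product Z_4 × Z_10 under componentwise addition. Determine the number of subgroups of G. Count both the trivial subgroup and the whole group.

16

|G| = 40, so by Lagrange every subgroup order divides 40. Divisors: 1, 2, 4, 5, 8, 10, 20, 40.
Subgroups by order — order 1: 1; order 2: 3; order 4: 3; order 5: 1; order 8: 1; order 10: 3; order 20: 3; order 40: 1.
Total: 1 + 3 + 3 + 1 + 1 + 3 + 3 + 1 = 16.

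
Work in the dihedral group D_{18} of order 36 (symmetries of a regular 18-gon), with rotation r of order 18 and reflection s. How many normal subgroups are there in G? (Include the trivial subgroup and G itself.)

G has 45 subgroups. Checking conjugation-invariance by order — order 1: 1/1 normal; order 2: 1/19 normal; order 3: 1/1 normal; order 4: 0/9 normal; order 6: 1/7 normal; order 9: 1/1 normal; order 12: 0/3 normal; order 18: 3/3 normal; order 36: 1/1 normal.
Total normal subgroups: 9.

9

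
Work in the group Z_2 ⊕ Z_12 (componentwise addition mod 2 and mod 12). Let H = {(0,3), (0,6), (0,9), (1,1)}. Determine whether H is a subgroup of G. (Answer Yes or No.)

No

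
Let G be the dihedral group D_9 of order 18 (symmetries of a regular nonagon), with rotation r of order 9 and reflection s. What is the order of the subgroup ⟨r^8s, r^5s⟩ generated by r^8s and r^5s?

6

|⟨r^8s⟩| = 2 and |⟨r^5s⟩| = 2, so |H| is a multiple of lcm(2, 2) = 2 and divides |G| = 18.
Closing under the operation: H = {e, r^3, r^6, r^2s, r^5s, r^8s}, so |H| = 6.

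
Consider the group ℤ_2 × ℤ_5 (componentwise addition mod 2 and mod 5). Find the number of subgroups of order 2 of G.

1

|G| = 10 and 2 | 10, so subgroups of order 2 are possible by Lagrange.
The subgroups of order 2 are: {(0,0), (1,0)}.
So G has 1 subgroup of order 2.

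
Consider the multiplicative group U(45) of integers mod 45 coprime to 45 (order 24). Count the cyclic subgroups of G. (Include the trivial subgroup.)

A cyclic subgroup of order d is generated by each of its φ(d) elements of order d, so the cyclic subgroups of order d number (#elements of order d)/φ(d).
Cyclic subgroups by order — order 1: 1; order 2: 3; order 3: 1; order 4: 2; order 6: 3; order 12: 2.
Total: 12.

12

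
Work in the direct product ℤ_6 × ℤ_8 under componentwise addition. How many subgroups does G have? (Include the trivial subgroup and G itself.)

|G| = 48, so by Lagrange every subgroup order divides 48. Divisors: 1, 2, 3, 4, 6, 8, 12, 16, 24, 48.
Subgroups by order — order 1: 1; order 2: 3; order 3: 1; order 4: 3; order 6: 3; order 8: 3; order 12: 3; order 16: 1; order 24: 3; order 48: 1.
Total: 1 + 3 + 1 + 3 + 3 + 3 + 3 + 1 + 3 + 1 = 22.

22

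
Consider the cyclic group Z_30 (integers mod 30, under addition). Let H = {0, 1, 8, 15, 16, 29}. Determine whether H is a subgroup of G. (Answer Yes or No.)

No

16 ∈ H but its inverse 14 ∉ H, so H is not a subgroup.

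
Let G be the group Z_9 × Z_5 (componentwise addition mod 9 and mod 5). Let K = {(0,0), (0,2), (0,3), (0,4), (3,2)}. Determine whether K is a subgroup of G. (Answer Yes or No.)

(0,4) ∈ K but its inverse (0,1) ∉ K, so K is not a subgroup.

No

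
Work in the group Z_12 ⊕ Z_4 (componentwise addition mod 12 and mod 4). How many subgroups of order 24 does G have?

3

|G| = 48 and 24 | 48, so subgroups of order 24 are possible by Lagrange.
The subgroups of order 24 are: {(0,0), (0,1), (0,2), (0,3), (2,0), (2,1), (2,2), (2,3), (4,0), (4,1), (4,2), (4,3), (6,0), (6,1), (6,2), (6,3), (8,0), (8,1), (8,2), (8,3), (10,0), (10,1), (10,2), (10,3)}; {(0,0), (0,2), (1,0), (1,2), (2,0), (2,2), (3,0), (3,2), (4,0), (4,2), (5,0), (5,2), (6,0), (6,2), (7,0), (7,2), (8,0), (8,2), (9,0), (9,2), (10,0), (10,2), (11,0), (11,2)}; {(0,0), (0,2), (1,1), (1,3), (2,0), (2,2), (3,1), (3,3), (4,0), (4,2), (5,1), (5,3), (6,0), (6,2), (7,1), (7,3), (8,0), (8,2), (9,1), (9,3), (10,0), (10,2), (11,1), (11,3)}.
So G has 3 subgroups of order 24.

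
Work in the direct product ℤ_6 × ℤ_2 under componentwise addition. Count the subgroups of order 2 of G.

|G| = 12 and 2 | 12, so subgroups of order 2 are possible by Lagrange.
The subgroups of order 2 are: {(0,0), (0,1)}; {(0,0), (3,0)}; {(0,0), (3,1)}.
So G has 3 subgroups of order 2.

3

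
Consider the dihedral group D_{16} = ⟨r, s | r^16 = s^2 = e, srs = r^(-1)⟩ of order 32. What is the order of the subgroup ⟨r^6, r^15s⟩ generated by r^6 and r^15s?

|⟨r^6⟩| = 8 and |⟨r^15s⟩| = 2, so |H| is a multiple of lcm(8, 2) = 8 and divides |G| = 32.
Closing under the operation: H = {e, r^2, r^4, r^6, r^8, r^10, r^12, r^14, rs, r^3s, r^5s, r^7s, r^9s, r^11s, r^13s, r^15s}, so |H| = 16.

16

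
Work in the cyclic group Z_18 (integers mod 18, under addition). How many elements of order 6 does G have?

In a cyclic group of order 18, the number of elements of order d (for d | 18) is φ(d).
φ(6) = 2.

2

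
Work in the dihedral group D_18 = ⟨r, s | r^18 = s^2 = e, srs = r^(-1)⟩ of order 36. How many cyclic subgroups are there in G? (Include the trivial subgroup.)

24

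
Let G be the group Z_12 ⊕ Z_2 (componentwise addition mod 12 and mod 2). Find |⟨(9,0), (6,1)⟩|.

|⟨(9,0)⟩| = 4 and |⟨(6,1)⟩| = 2, so |H| is a multiple of lcm(4, 2) = 4 and divides |G| = 24.
Closing under the operation: H = {(0,0), (0,1), (3,0), (3,1), (6,0), (6,1), (9,0), (9,1)}, so |H| = 8.

8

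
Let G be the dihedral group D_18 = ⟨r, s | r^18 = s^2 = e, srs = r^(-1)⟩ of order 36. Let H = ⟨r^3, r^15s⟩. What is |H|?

12

|⟨r^3⟩| = 6 and |⟨r^15s⟩| = 2, so |H| is a multiple of lcm(6, 2) = 6 and divides |G| = 36.
Closing under the operation: H = {e, r^3, r^6, r^9, r^12, r^15, s, r^3s, r^6s, r^9s, r^12s, r^15s}, so |H| = 12.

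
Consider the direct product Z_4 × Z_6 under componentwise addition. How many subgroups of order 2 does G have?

3

|G| = 24 and 2 | 24, so subgroups of order 2 are possible by Lagrange.
The subgroups of order 2 are: {(0,0), (0,3)}; {(0,0), (2,0)}; {(0,0), (2,3)}.
So G has 3 subgroups of order 2.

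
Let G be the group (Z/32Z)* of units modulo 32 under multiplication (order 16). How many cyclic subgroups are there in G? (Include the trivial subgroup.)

8

Group the elements of G by the cyclic subgroup they generate; each cyclic subgroup of order d accounts for φ(d) elements.
Cyclic subgroups by order — order 1: 1; order 2: 3; order 4: 2; order 8: 2.
Total: 8.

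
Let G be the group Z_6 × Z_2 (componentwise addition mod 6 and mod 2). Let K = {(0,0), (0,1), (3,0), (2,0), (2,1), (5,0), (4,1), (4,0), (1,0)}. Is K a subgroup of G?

No

|K| = 9 does not divide |G| = 12, so by Lagrange K is not a subgroup.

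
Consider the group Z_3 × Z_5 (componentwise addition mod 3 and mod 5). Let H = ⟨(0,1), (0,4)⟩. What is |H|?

|⟨(0,1)⟩| = 5 and |⟨(0,4)⟩| = 5, so |H| is a multiple of lcm(5, 5) = 5 and divides |G| = 15.
Closing under the operation: H = {(0,0), (0,1), (0,2), (0,3), (0,4)}, so |H| = 5.

5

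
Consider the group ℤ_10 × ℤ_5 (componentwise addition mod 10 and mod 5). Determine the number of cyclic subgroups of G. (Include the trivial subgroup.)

A cyclic subgroup of order d is generated by each of its φ(d) elements of order d, so the cyclic subgroups of order d number (#elements of order d)/φ(d).
Cyclic subgroups by order — order 1: 1; order 2: 1; order 5: 6; order 10: 6.
Total: 14.

14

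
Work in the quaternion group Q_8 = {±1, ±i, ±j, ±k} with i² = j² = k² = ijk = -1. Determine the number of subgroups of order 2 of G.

1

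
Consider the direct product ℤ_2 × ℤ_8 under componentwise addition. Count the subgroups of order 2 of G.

|G| = 16 and 2 | 16, so subgroups of order 2 are possible by Lagrange.
The subgroups of order 2 are: {(0,0), (0,4)}; {(0,0), (1,0)}; {(0,0), (1,4)}.
So G has 3 subgroups of order 2.

3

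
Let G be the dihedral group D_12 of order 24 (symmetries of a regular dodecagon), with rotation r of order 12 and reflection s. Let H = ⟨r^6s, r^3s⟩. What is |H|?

|⟨r^6s⟩| = 2 and |⟨r^3s⟩| = 2, so |H| is a multiple of lcm(2, 2) = 2 and divides |G| = 24.
Closing under the operation: H = {e, r^3, r^6, r^9, s, r^3s, r^6s, r^9s}, so |H| = 8.

8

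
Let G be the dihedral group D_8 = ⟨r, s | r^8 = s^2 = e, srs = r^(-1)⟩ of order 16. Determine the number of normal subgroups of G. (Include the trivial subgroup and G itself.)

G has 19 subgroups. Checking conjugation-invariance by order — order 1: 1/1 normal; order 2: 1/9 normal; order 4: 1/5 normal; order 8: 3/3 normal; order 16: 1/1 normal.
Total normal subgroups: 7.

7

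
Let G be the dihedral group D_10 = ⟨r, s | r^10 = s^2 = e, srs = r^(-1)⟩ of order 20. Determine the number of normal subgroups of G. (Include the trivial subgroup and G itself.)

G has 22 subgroups. Checking conjugation-invariance by order — order 1: 1/1 normal; order 2: 1/11 normal; order 4: 0/5 normal; order 5: 1/1 normal; order 10: 3/3 normal; order 20: 1/1 normal.
Total normal subgroups: 7.

7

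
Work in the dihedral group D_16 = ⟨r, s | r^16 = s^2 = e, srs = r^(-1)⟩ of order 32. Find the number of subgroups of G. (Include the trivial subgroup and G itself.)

|G| = 32, so by Lagrange every subgroup order divides 32. Divisors: 1, 2, 4, 8, 16, 32.
Subgroups by order — order 1: 1; order 2: 17; order 4: 9; order 8: 5; order 16: 3; order 32: 1.
Total: 1 + 17 + 9 + 5 + 3 + 1 = 36.

36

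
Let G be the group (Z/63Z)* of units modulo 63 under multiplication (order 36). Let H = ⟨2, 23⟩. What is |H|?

18

|⟨2⟩| = 6 and |⟨23⟩| = 6, so |H| is a multiple of lcm(6, 6) = 6 and divides |G| = 36.
Closing under the operation: H = {1, 2, 4, 8, 11, 16, 22, 23, 25, 29, 32, 37, 43, 44, 46, 50, 53, 58}, so |H| = 18.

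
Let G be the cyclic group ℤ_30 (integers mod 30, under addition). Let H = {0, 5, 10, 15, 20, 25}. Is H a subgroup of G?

|H| = 6 divides |G| = 30, consistent with Lagrange.
H contains the identity, every element's inverse is in H, and H is closed under +: it is a subgroup.
In fact H = ⟨5⟩.

Yes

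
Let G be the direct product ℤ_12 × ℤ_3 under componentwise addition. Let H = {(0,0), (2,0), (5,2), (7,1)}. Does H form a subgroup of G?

(2,0) ∈ H but its inverse (10,0) ∉ H, so H is not a subgroup.

No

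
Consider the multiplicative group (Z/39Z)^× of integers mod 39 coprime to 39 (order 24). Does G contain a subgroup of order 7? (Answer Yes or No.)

7 does not divide |G| = 24, so by Lagrange no subgroup of order 7 exists.

No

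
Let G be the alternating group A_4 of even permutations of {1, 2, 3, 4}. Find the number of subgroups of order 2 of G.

3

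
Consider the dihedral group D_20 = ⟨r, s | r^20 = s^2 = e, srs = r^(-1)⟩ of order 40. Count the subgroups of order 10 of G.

|G| = 40 and 10 | 40, so subgroups of order 10 are possible by Lagrange.
The subgroups of order 10 are: {e, r^2, r^4, r^6, r^8, r^10, r^12, r^14, r^16, r^18}; {e, r^4, r^8, r^12, r^16, r^2s, r^6s, r^10s, r^14s, r^18s}; {e, r^4, r^8, r^12, r^16, r^3s, r^7s, r^11s, r^15s, r^19s}; {e, r^4, r^8, r^12, r^16, s, r^4s, r^8s, r^12s, r^16s}; … (5 in all).
So G has 5 subgroups of order 10.

5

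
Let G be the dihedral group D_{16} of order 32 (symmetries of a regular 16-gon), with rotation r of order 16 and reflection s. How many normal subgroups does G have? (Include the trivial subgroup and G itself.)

8

G has 36 subgroups. Checking conjugation-invariance by order — order 1: 1/1 normal; order 2: 1/17 normal; order 4: 1/9 normal; order 8: 1/5 normal; order 16: 3/3 normal; order 32: 1/1 normal.
Total normal subgroups: 8.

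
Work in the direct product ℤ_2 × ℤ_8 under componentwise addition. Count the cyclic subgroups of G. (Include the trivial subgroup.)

8

Each element a generates a cyclic subgroup ⟨a⟩; distinct elements may generate the same one (a cyclic group of order d has φ(d) generators).
Cyclic subgroups by order — order 1: 1; order 2: 3; order 4: 2; order 8: 2.
Total: 8.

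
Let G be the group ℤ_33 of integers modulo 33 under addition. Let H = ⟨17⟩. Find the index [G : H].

1

|⟨17⟩| = 33 and |G| = 33.
By Lagrange, [G : H] = |G|/|H| = 33/33 = 1.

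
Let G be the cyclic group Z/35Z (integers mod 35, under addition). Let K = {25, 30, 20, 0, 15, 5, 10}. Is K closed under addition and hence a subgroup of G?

|K| = 7 divides |G| = 35, consistent with Lagrange.
K contains the identity, every element's inverse is in K, and K is closed under +: it is a subgroup.
In fact K = ⟨20⟩.

Yes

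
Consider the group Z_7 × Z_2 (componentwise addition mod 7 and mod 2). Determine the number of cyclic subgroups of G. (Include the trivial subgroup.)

4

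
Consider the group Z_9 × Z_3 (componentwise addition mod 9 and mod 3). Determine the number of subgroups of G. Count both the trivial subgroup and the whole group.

|G| = 27, so by Lagrange every subgroup order divides 27. Divisors: 1, 3, 9, 27.
Subgroups by order — order 1: 1; order 3: 4; order 9: 4; order 27: 1.
Total: 1 + 4 + 4 + 1 = 10.

10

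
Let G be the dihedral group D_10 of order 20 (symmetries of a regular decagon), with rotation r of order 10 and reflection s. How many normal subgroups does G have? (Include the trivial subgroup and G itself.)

7

G has 22 subgroups. Checking conjugation-invariance by order — order 1: 1/1 normal; order 2: 1/11 normal; order 4: 0/5 normal; order 5: 1/1 normal; order 10: 3/3 normal; order 20: 1/1 normal.
Total normal subgroups: 7.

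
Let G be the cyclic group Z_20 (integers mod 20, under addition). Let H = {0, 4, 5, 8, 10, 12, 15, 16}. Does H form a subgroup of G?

No

|H| = 8 does not divide |G| = 20, so by Lagrange H is not a subgroup.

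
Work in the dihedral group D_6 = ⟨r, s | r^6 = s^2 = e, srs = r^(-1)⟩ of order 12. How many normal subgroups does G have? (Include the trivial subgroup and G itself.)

7

G has 16 subgroups. Checking conjugation-invariance by order — order 1: 1/1 normal; order 2: 1/7 normal; order 3: 1/1 normal; order 4: 0/3 normal; order 6: 3/3 normal; order 12: 1/1 normal.
Total normal subgroups: 7.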